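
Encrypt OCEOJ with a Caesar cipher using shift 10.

O(14): 14+10=24 → Y
C(2): 2+10=12 → M
E(4): 4+10=14 → O
O(14): 14+10=24 → Y
J(9): 9+10=19 → T

YMOYT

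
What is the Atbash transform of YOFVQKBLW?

BLUEJPYOD

Y(24) → B(1)
O(14) → L(11)
F(5) → U(20)
V(21) → E(4)
Q(16) → J(9)
K(10) → P(15)
B(1) → Y(24)
L(11) → O(14)
W(22) → D(3)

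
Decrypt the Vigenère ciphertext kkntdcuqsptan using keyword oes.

wgvfzkgmabpiz

Repeat the key across the ciphertext: oesoesoesoeso
k(10)−o(14): -4≡22 → w
k(10)−e(4): 6 → g
n(13)−s(18): -5≡21 → v
t(19)−o(14): 5 → f
d(3)−e(4): -1≡25 → z
c(2)−s(18): -16≡10 → k
u(20)−o(14): 6 → g
q(16)−e(4): 12 → m
s(18)−s(18): 0 → a
p(15)−o(14): 1 → b
t(19)−e(4): 15 → p
a(0)−s(18): -18≡8 → i
n(13)−o(14): -1≡25 → z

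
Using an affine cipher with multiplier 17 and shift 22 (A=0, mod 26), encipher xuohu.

x(23): 17·23+22=413≡23 → x
u(20): 17·20+22=362≡24 → y
o(14): 17·14+22=260≡0 → a
h(7): 17·7+22=141≡11 → l
u(20): 17·20+22=362≡24 → y

xyaly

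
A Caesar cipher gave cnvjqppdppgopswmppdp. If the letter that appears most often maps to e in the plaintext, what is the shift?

11

The most frequent ciphertext letter is p (appears 8 times).
p is position 15; e is position 4.
Shift = 11.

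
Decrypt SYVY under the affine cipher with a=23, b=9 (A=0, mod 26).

The inverse of 23 mod 26 is 17, since 23·17=391≡1. Apply D(y)=17·(y−9) mod 26:
S(18): 17·(18−9)=153≡23 → X
Y(24): 17·(24−9)=255≡21 → V
V(21): 17·(21−9)=204≡22 → W
Y(24): 17·(24−9)=255≡21 → V

XVWV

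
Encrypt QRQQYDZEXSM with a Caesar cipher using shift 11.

BCBBJOKPIDX

Q(16): 16+11=27≡1 → B
R(17): 17+11=28≡2 → C
Q(16): 16+11=27≡1 → B
Q(16): 16+11=27≡1 → B
Y(24): 24+11=35≡9 → J
D(3): 3+11=14 → O
Z(25): 25+11=36≡10 → K
E(4): 4+11=15 → P
X(23): 23+11=34≡8 → I
S(18): 18+11=29≡3 → D
M(12): 12+11=23 → X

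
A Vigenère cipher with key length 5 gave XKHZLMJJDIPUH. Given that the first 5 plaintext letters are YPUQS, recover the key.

ZVNJT

Subtract each crib letter from the matching ciphertext letter (mod 26):
X(23)−Y(24)=-1≡25 → Z
K(10)−P(15)=-5≡21 → V
H(7)−U(20)=-13≡13 → N
Z(25)−Q(16)=9 → J
L(11)−S(18)=-7≡19 → T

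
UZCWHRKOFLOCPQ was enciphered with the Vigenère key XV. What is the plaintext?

XEFBKWNTIQRHSV

Repeat the key across the ciphertext: XVXVXVXVXVXVXV
U(20)−X(23): -3≡23 → X
Z(25)−V(21): 4 → E
C(2)−X(23): -21≡5 → F
W(22)−V(21): 1 → B
H(7)−X(23): -16≡10 → K
R(17)−V(21): -4≡22 → W
K(10)−X(23): -13≡13 → N
O(14)−V(21): -7≡19 → T
F(5)−X(23): -18≡8 → I
L(11)−V(21): -10≡16 → Q
O(14)−X(23): -9≡17 → R
C(2)−V(21): -19≡7 → H
P(15)−X(23): -8≡18 → S
Q(16)−V(21): -5≡21 → V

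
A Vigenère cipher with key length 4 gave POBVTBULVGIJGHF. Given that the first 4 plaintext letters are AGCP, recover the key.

Subtract each crib letter from the matching ciphertext letter (mod 26):
P(15)−A(0)=15 → P
O(14)−G(6)=8 → I
B(1)−C(2)=-1≡25 → Z
V(21)−P(15)=6 → G

PIZG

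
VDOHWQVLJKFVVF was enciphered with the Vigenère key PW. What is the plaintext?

Repeat the key across the ciphertext: PWPWPWPWPWPWPW
V(21)−P(15): 6 → G
D(3)−W(22): -19≡7 → H
O(14)−P(15): -1≡25 → Z
H(7)−W(22): -15≡11 → L
W(22)−P(15): 7 → H
Q(16)−W(22): -6≡20 → U
V(21)−P(15): 6 → G
L(11)−W(22): -11≡15 → P
J(9)−P(15): -6≡20 → U
K(10)−W(22): -12≡14 → O
F(5)−P(15): -10≡16 → Q
V(21)−W(22): -1≡25 → Z
V(21)−P(15): 6 → G
F(5)−W(22): -17≡9 → J

GHZLHUGPUOQZGJ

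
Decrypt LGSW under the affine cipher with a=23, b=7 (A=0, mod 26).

QJFV

The inverse of 23 mod 26 is 17, since 23·17=391≡1. Apply D(y)=17·(y−7) mod 26:
L(11): 17·(11−7)=68≡16 → Q
G(6): 17·(6−7)=-17≡9 → J
S(18): 17·(18−7)=187≡5 → F
W(22): 17·(22−7)=255≡21 → V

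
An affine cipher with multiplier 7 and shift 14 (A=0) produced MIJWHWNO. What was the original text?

WODQZQLA

The inverse of 7 mod 26 is 15, since 7·15=105≡1. Apply D(y)=15·(y−14) mod 26:
M(12): 15·(12−14)=-30≡22 → W
I(8): 15·(8−14)=-90≡14 → O
J(9): 15·(9−14)=-75≡3 → D
W(22): 15·(22−14)=120≡16 → Q
H(7): 15·(7−14)=-105≡25 → Z
W(22): 15·(22−14)=120≡16 → Q
N(13): 15·(13−14)=-15≡11 → L
O(14): 15·(14−14)=0 → A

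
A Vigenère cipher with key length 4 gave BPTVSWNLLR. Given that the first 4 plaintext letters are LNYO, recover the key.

QCVH

Subtract each crib letter from the matching ciphertext letter (mod 26):
B(1)−L(11)=-10≡16 → Q
P(15)−N(13)=2 → C
T(19)−Y(24)=-5≡21 → V
V(21)−O(14)=7 → H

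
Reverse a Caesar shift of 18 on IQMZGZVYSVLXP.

QYUHOHDGADTFX

I(8): 8−18=-10≡16 → Q
Q(16): 16−18=-2≡24 → Y
M(12): 12−18=-6≡20 → U
Z(25): 25−18=7 → H
G(6): 6−18=-12≡14 → O
Z(25): 25−18=7 → H
V(21): 21−18=3 → D
Y(24): 24−18=6 → G
S(18): 18−18=0 → A
V(21): 21−18=3 → D
L(11): 11−18=-7≡19 → T
X(23): 23−18=5 → F
P(15): 15−18=-3≡23 → X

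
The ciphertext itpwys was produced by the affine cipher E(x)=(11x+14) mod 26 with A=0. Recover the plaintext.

qrtwiy

The inverse of 11 mod 26 is 19, since 11·19=209≡1. Apply D(y)=19·(y−14) mod 26:
i(8): 19·(8−14)=-114≡16 → q
t(19): 19·(19−14)=95≡17 → r
p(15): 19·(15−14)=19 → t
w(22): 19·(22−14)=152≡22 → w
y(24): 19·(24−14)=190≡8 → i
s(18): 19·(18−14)=76≡24 → y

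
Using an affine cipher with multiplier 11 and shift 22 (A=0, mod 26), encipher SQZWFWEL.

MQLEZEON

S(18): 11·18+22=220≡12 → M
Q(16): 11·16+22=198≡16 → Q
Z(25): 11·25+22=297≡11 → L
W(22): 11·22+22=264≡4 → E
F(5): 11·5+22=77≡25 → Z
W(22): 11·22+22=264≡4 → E
E(4): 11·4+22=66≡14 → O
L(11): 11·11+22=143≡13 → N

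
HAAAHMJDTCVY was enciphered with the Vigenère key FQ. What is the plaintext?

CKVKCWENOMQI

Repeat the key across the ciphertext: FQFQFQFQFQFQ
H(7)−F(5): 2 → C
A(0)−Q(16): -16≡10 → K
A(0)−F(5): -5≡21 → V
A(0)−Q(16): -16≡10 → K
H(7)−F(5): 2 → C
M(12)−Q(16): -4≡22 → W
J(9)−F(5): 4 → E
D(3)−Q(16): -13≡13 → N
T(19)−F(5): 14 → O
C(2)−Q(16): -14≡12 → M
V(21)−F(5): 16 → Q
Y(24)−Q(16): 8 → I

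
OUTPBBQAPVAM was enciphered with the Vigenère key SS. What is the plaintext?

Repeat the key across the ciphertext: SSSSSSSSSSSS
O(14)−S(18): -4≡22 → W
U(20)−S(18): 2 → C
T(19)−S(18): 1 → B
P(15)−S(18): -3≡23 → X
B(1)−S(18): -17≡9 → J
B(1)−S(18): -17≡9 → J
Q(16)−S(18): -2≡24 → Y
A(0)−S(18): -18≡8 → I
P(15)−S(18): -3≡23 → X
V(21)−S(18): 3 → D
A(0)−S(18): -18≡8 → I
M(12)−S(18): -6≡20 → U

WCBXJJYIXDIU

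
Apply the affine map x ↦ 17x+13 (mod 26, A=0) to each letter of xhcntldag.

x(23): 17·23+13=404≡14 → o
h(7): 17·7+13=132≡2 → c
c(2): 17·2+13=47≡21 → v
n(13): 17·13+13=234≡0 → a
t(19): 17·19+13=336≡24 → y
l(11): 17·11+13=200≡18 → s
d(3): 17·3+13=64≡12 → m
a(0): 17·0+13=13 → n
g(6): 17·6+13=115≡11 → l

ocvaysmnl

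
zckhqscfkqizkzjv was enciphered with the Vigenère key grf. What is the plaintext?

Repeat the key across the ciphertext: grfgrfgrfgrfgrfg
z(25)−g(6): 19 → t
c(2)−r(17): -15≡11 → l
k(10)−f(5): 5 → f
h(7)−g(6): 1 → b
q(16)−r(17): -1≡25 → z
s(18)−f(5): 13 → n
c(2)−g(6): -4≡22 → w
f(5)−r(17): -12≡14 → o
k(10)−f(5): 5 → f
q(16)−g(6): 10 → k
i(8)−r(17): -9≡17 → r
z(25)−f(5): 20 → u
k(10)−g(6): 4 → e
z(25)−r(17): 8 → i
j(9)−f(5): 4 → e
v(21)−g(6): 15 → p

tlfbznwofkrueiep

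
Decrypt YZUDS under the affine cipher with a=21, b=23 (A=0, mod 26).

The inverse of 21 mod 26 is 5, since 21·5=105≡1. Apply D(y)=5·(y−23) mod 26:
Y(24): 5·(24−23)=5 → F
Z(25): 5·(25−23)=10 → K
U(20): 5·(20−23)=-15≡11 → L
D(3): 5·(3−23)=-100≡4 → E
S(18): 5·(18−23)=-25≡1 → B

FKLEB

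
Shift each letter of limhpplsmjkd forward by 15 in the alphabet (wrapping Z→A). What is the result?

l(11): 11+15=26≡0 → a
i(8): 8+15=23 → x
m(12): 12+15=27≡1 → b
h(7): 7+15=22 → w
p(15): 15+15=30≡4 → e
p(15): 15+15=30≡4 → e
l(11): 11+15=26≡0 → a
s(18): 18+15=33≡7 → h
m(12): 12+15=27≡1 → b
j(9): 9+15=24 → y
k(10): 10+15=25 → z
d(3): 3+15=18 → s

axbweeahbyzs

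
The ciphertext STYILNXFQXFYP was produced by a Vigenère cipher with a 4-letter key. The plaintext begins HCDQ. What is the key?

LRVS

Subtract each crib letter from the matching ciphertext letter (mod 26):
S(18)−H(7)=11 → L
T(19)−C(2)=17 → R
Y(24)−D(3)=21 → V
I(8)−Q(16)=-8≡18 → S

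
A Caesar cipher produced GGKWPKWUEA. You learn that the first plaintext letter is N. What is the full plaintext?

From the crib: G(6)−N(13)=-7≡19, so the shift is 19.
Subtract 19 from each ciphertext letter:
G(6): 6−19=-13≡13 → N
G(6): 6−19=-13≡13 → N
K(10): 10−19=-9≡17 → R
W(22): 22−19=3 → D
P(15): 15−19=-4≡22 → W
K(10): 10−19=-9≡17 → R
W(22): 22−19=3 → D
U(20): 20−19=1 → B
E(4): 4−19=-15≡11 → L
A(0): 0−19=-19≡7 → H

NNRDWRDBLH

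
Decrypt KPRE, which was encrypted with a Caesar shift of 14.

WBDQ

K(10): 10−14=-4≡22 → W
P(15): 15−14=1 → B
R(17): 17−14=3 → D
E(4): 4−14=-10≡16 → Q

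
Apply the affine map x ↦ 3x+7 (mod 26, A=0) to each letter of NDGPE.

N(13): 3·13+7=46≡20 → U
D(3): 3·3+7=16 → Q
G(6): 3·6+7=25 → Z
P(15): 3·15+7=52≡0 → A
E(4): 3·4+7=19 → T

UQZAT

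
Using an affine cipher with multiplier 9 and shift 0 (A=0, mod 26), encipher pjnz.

fdnr

p(15): 9·15+0=135≡5 → f
j(9): 9·9+0=81≡3 → d
n(13): 9·13+0=117≡13 → n
z(25): 9·25+0=225≡17 → r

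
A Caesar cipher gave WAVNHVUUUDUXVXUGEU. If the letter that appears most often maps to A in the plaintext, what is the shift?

20

The most frequent ciphertext letter is U (appears 6 times).
U is position 20; A is position 0.
Shift = 20.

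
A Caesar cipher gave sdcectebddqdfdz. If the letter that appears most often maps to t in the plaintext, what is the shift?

10

The most frequent ciphertext letter is d (appears 5 times).
d is position 3; t is position 19.
Shift = -16≡10.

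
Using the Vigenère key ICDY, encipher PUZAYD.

Repeat the key across the message: ICDYIC
P(15)+I(8): 23 → X
U(20)+C(2): 22 → W
Z(25)+D(3): 28≡2 → C
A(0)+Y(24): 24 → Y
Y(24)+I(8): 32≡6 → G
D(3)+C(2): 5 → F

XWCYGF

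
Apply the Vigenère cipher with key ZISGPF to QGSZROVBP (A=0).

POKFGTUJH

Repeat the key across the message: ZISGPFZIS
Q(16)+Z(25): 41≡15 → P
G(6)+I(8): 14 → O
S(18)+S(18): 36≡10 → K
Z(25)+G(6): 31≡5 → F
R(17)+P(15): 32≡6 → G
O(14)+F(5): 19 → T
V(21)+Z(25): 46≡20 → U
B(1)+I(8): 9 → J
P(15)+S(18): 33≡7 → H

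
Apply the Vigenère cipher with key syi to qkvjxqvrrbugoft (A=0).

iidbvynpztsogdb

Repeat the key across the message: syisyisyisyisyi
q(16)+s(18): 34≡8 → i
k(10)+y(24): 34≡8 → i
v(21)+i(8): 29≡3 → d
j(9)+s(18): 27≡1 → b
x(23)+y(24): 47≡21 → v
q(16)+i(8): 24 → y
v(21)+s(18): 39≡13 → n
r(17)+y(24): 41≡15 → p
r(17)+i(8): 25 → z
b(1)+s(18): 19 → t
u(20)+y(24): 44≡18 → s
g(6)+i(8): 14 → o
o(14)+s(18): 32≡6 → g
f(5)+y(24): 29≡3 → d
t(19)+i(8): 27≡1 → b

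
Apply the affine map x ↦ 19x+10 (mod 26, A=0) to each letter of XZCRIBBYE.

FRWVGDDYI

X(23): 19·23+10=447≡5 → F
Z(25): 19·25+10=485≡17 → R
C(2): 19·2+10=48≡22 → W
R(17): 19·17+10=333≡21 → V
I(8): 19·8+10=162≡6 → G
B(1): 19·1+10=29≡3 → D
B(1): 19·1+10=29≡3 → D
Y(24): 19·24+10=466≡24 → Y
E(4): 19·4+10=86≡8 → I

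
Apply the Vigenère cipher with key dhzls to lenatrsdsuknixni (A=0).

Repeat the key across the message: dhzlsdhzlsdhzlsd
l(11)+d(3): 14 → o
e(4)+h(7): 11 → l
n(13)+z(25): 38≡12 → m
a(0)+l(11): 11 → l
t(19)+s(18): 37≡11 → l
r(17)+d(3): 20 → u
s(18)+h(7): 25 → z
d(3)+z(25): 28≡2 → c
s(18)+l(11): 29≡3 → d
u(20)+s(18): 38≡12 → m
k(10)+d(3): 13 → n
n(13)+h(7): 20 → u
i(8)+z(25): 33≡7 → h
x(23)+l(11): 34≡8 → i
n(13)+s(18): 31≡5 → f
i(8)+d(3): 11 → l

olmlluzcdmnuhifl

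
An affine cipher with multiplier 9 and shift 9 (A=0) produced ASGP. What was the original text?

The inverse of 9 mod 26 is 3, since 9·3=27≡1. Apply D(y)=3·(y−9) mod 26:
A(0): 3·(0−9)=-27≡25 → Z
S(18): 3·(18−9)=27≡1 → B
G(6): 3·(6−9)=-9≡17 → R
P(15): 3·(15−9)=18 → S

ZBRS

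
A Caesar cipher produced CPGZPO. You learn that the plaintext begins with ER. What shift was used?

24

From the crib: C(2)−E(4)=-2≡24, so the shift is 24.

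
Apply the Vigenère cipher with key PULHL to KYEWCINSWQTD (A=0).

ZSPDNXHDDBIX

Repeat the key across the message: PULHLPULHLPU
K(10)+P(15): 25 → Z
Y(24)+U(20): 44≡18 → S
E(4)+L(11): 15 → P
W(22)+H(7): 29≡3 → D
C(2)+L(11): 13 → N
I(8)+P(15): 23 → X
N(13)+U(20): 33≡7 → H
S(18)+L(11): 29≡3 → D
W(22)+H(7): 29≡3 → D
Q(16)+L(11): 27≡1 → B
T(19)+P(15): 34≡8 → I
D(3)+U(20): 23 → X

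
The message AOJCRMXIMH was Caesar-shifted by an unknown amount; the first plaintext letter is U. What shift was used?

6

From the crib: A(0)−U(20)=-20≡6, so the shift is 6.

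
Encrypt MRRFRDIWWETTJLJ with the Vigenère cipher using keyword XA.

Repeat the key across the message: XAXAXAXAXAXAXAX
M(12)+X(23): 35≡9 → J
R(17)+A(0): 17 → R
R(17)+X(23): 40≡14 → O
F(5)+A(0): 5 → F
R(17)+X(23): 40≡14 → O
D(3)+A(0): 3 → D
I(8)+X(23): 31≡5 → F
W(22)+A(0): 22 → W
W(22)+X(23): 45≡19 → T
E(4)+A(0): 4 → E
T(19)+X(23): 42≡16 → Q
T(19)+A(0): 19 → T
J(9)+X(23): 32≡6 → G
L(11)+A(0): 11 → L
J(9)+X(23): 32≡6 → G

JROFODFWTEQTGLG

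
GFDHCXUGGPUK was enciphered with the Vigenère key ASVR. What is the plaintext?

GNIQCFZPGXZT

Repeat the key across the ciphertext: ASVRASVRASVR
G(6)−A(0): 6 → G
F(5)−S(18): -13≡13 → N
D(3)−V(21): -18≡8 → I
H(7)−R(17): -10≡16 → Q
C(2)−A(0): 2 → C
X(23)−S(18): 5 → F
U(20)−V(21): -1≡25 → Z
G(6)−R(17): -11≡15 → P
G(6)−A(0): 6 → G
P(15)−S(18): -3≡23 → X
U(20)−V(21): -1≡25 → Z
K(10)−R(17): -7≡19 → T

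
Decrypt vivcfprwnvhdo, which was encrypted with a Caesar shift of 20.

v(21): 21−20=1 → b
i(8): 8−20=-12≡14 → o
v(21): 21−20=1 → b
c(2): 2−20=-18≡8 → i
f(5): 5−20=-15≡11 → l
p(15): 15−20=-5≡21 → v
r(17): 17−20=-3≡23 → x
w(22): 22−20=2 → c
n(13): 13−20=-7≡19 → t
v(21): 21−20=1 → b
h(7): 7−20=-13≡13 → n
d(3): 3−20=-17≡9 → j
o(14): 14−20=-6≡20 → u

bobilvxctbnju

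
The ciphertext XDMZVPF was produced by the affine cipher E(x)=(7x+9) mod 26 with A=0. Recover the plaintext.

COTGYMS

The inverse of 7 mod 26 is 15, since 7·15=105≡1. Apply D(y)=15·(y−9) mod 26:
X(23): 15·(23−9)=210≡2 → C
D(3): 15·(3−9)=-90≡14 → O
M(12): 15·(12−9)=45≡19 → T
Z(25): 15·(25−9)=240≡6 → G
V(21): 15·(21−9)=180≡24 → Y
P(15): 15·(15−9)=90≡12 → M
F(5): 15·(5−9)=-60≡18 → S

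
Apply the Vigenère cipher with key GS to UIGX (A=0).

Repeat the key across the message: GSGS
U(20)+G(6): 26≡0 → A
I(8)+S(18): 26≡0 → A
G(6)+G(6): 12 → M
X(23)+S(18): 41≡15 → P

AAMP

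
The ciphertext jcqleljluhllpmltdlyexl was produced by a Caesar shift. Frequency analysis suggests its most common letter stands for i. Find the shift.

3

The most frequent ciphertext letter is l (appears 8 times).
l is position 11; i is position 8.
Shift = 3.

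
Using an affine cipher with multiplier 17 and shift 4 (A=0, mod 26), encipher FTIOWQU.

LPKIOQG

F(5): 17·5+4=89≡11 → L
T(19): 17·19+4=327≡15 → P
I(8): 17·8+4=140≡10 → K
O(14): 17·14+4=242≡8 → I
W(22): 17·22+4=378≡14 → O
Q(16): 17·16+4=276≡16 → Q
U(20): 17·20+4=344≡6 → G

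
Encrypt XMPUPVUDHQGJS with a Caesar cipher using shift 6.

X(23): 23+6=29≡3 → D
M(12): 12+6=18 → S
P(15): 15+6=21 → V
U(20): 20+6=26≡0 → A
P(15): 15+6=21 → V
V(21): 21+6=27≡1 → B
U(20): 20+6=26≡0 → A
D(3): 3+6=9 → J
H(7): 7+6=13 → N
Q(16): 16+6=22 → W
G(6): 6+6=12 → M
J(9): 9+6=15 → P
S(18): 18+6=24 → Y

DSVAVBAJNWMPY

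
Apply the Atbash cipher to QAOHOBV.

Q(16) → J(9)
A(0) → Z(25)
O(14) → L(11)
H(7) → S(18)
O(14) → L(11)
B(1) → Y(24)
V(21) → E(4)

JZLSLYE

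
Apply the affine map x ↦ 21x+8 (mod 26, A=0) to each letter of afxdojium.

ijxtqpuma

a(0): 21·0+8=8 → i
f(5): 21·5+8=113≡9 → j
x(23): 21·23+8=491≡23 → x
d(3): 21·3+8=71≡19 → t
o(14): 21·14+8=302≡16 → q
j(9): 21·9+8=197≡15 → p
i(8): 21·8+8=176≡20 → u
u(20): 21·20+8=428≡12 → m
m(12): 21·12+8=260≡0 → a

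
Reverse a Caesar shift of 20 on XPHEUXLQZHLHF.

X(23): 23−20=3 → D
P(15): 15−20=-5≡21 → V
H(7): 7−20=-13≡13 → N
E(4): 4−20=-16≡10 → K
U(20): 20−20=0 → A
X(23): 23−20=3 → D
L(11): 11−20=-9≡17 → R
Q(16): 16−20=-4≡22 → W
Z(25): 25−20=5 → F
H(7): 7−20=-13≡13 → N
L(11): 11−20=-9≡17 → R
H(7): 7−20=-13≡13 → N
F(5): 5−20=-15≡11 → L

DVNKADRWFNRNL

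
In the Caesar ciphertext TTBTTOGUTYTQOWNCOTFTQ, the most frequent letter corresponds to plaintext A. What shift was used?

The most frequent ciphertext letter is T (appears 8 times).
T is position 19; A is position 0.
Shift = 19.

19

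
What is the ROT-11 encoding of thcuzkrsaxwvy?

esnfkvcdlihgj

t(19): 19+11=30≡4 → e
h(7): 7+11=18 → s
c(2): 2+11=13 → n
u(20): 20+11=31≡5 → f
z(25): 25+11=36≡10 → k
k(10): 10+11=21 → v
r(17): 17+11=28≡2 → c
s(18): 18+11=29≡3 → d
a(0): 0+11=11 → l
x(23): 23+11=34≡8 → i
w(22): 22+11=33≡7 → h
v(21): 21+11=32≡6 → g
y(24): 24+11=35≡9 → j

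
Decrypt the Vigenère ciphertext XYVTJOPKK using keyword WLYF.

BNXONDRFO

Repeat the key across the ciphertext: WLYFWLYFW
X(23)−W(22): 1 → B
Y(24)−L(11): 13 → N
V(21)−Y(24): -3≡23 → X
T(19)−F(5): 14 → O
J(9)−W(22): -13≡13 → N
O(14)−L(11): 3 → D
P(15)−Y(24): -9≡17 → R
K(10)−F(5): 5 → F
K(10)−W(22): -12≡14 → O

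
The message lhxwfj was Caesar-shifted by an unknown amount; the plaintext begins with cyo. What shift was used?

From the crib: l(11)−c(2)=9, so the shift is 9.

9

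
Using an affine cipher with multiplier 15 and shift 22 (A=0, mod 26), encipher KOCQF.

QYACT

K(10): 15·10+22=172≡16 → Q
O(14): 15·14+22=232≡24 → Y
C(2): 15·2+22=52≡0 → A
Q(16): 15·16+22=262≡2 → C
F(5): 15·5+22=97≡19 → T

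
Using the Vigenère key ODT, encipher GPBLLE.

USUZOX

Repeat the key across the message: ODTODT
G(6)+O(14): 20 → U
P(15)+D(3): 18 → S
B(1)+T(19): 20 → U
L(11)+O(14): 25 → Z
L(11)+D(3): 14 → O
E(4)+T(19): 23 → X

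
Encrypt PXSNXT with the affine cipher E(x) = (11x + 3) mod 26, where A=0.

P(15): 11·15+3=168≡12 → M
X(23): 11·23+3=256≡22 → W
S(18): 11·18+3=201≡19 → T
N(13): 11·13+3=146≡16 → Q
X(23): 11·23+3=256≡22 → W
T(19): 11·19+3=212≡4 → E

MWTQWE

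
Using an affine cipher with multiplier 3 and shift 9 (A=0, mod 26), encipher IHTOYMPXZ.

I(8): 3·8+9=33≡7 → H
H(7): 3·7+9=30≡4 → E
T(19): 3·19+9=66≡14 → O
O(14): 3·14+9=51≡25 → Z
Y(24): 3·24+9=81≡3 → D
M(12): 3·12+9=45≡19 → T
P(15): 3·15+9=54≡2 → C
X(23): 3·23+9=78≡0 → A
Z(25): 3·25+9=84≡6 → G

HEOZDTCAG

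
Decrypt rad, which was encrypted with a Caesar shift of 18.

zil

r(17): 17−18=-1≡25 → z
a(0): 0−18=-18≡8 → i
d(3): 3−18=-15≡11 → l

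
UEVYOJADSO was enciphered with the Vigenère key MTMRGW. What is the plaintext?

ILJHINOKGX

Repeat the key across the ciphertext: MTMRGWMTMR
U(20)−M(12): 8 → I
E(4)−T(19): -15≡11 → L
V(21)−M(12): 9 → J
Y(24)−R(17): 7 → H
O(14)−G(6): 8 → I
J(9)−W(22): -13≡13 → N
A(0)−M(12): -12≡14 → O
D(3)−T(19): -16≡10 → K
S(18)−M(12): 6 → G
O(14)−R(17): -3≡23 → X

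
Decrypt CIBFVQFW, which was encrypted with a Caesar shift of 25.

DJCGWRGX

C(2): 2−25=-23≡3 → D
I(8): 8−25=-17≡9 → J
B(1): 1−25=-24≡2 → C
F(5): 5−25=-20≡6 → G
V(21): 21−25=-4≡22 → W
Q(16): 16−25=-9≡17 → R
F(5): 5−25=-20≡6 → G
W(22): 22−25=-3≡23 → X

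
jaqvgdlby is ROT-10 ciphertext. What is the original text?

j(9): 9−10=-1≡25 → z
a(0): 0−10=-10≡16 → q
q(16): 16−10=6 → g
v(21): 21−10=11 → l
g(6): 6−10=-4≡22 → w
d(3): 3−10=-7≡19 → t
l(11): 11−10=1 → b
b(1): 1−10=-9≡17 → r
y(24): 24−10=14 → o

zqglwtbro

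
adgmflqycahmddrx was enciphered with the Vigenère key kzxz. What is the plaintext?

qejnvmtzsbknteuy

Repeat the key across the ciphertext: kzxzkzxzkzxzkzxz
a(0)−k(10): -10≡16 → q
d(3)−z(25): -22≡4 → e
g(6)−x(23): -17≡9 → j
m(12)−z(25): -13≡13 → n
f(5)−k(10): -5≡21 → v
l(11)−z(25): -14≡12 → m
q(16)−x(23): -7≡19 → t
y(24)−z(25): -1≡25 → z
c(2)−k(10): -8≡18 → s
a(0)−z(25): -25≡1 → b
h(7)−x(23): -16≡10 → k
m(12)−z(25): -13≡13 → n
d(3)−k(10): -7≡19 → t
d(3)−z(25): -22≡4 → e
r(17)−x(23): -6≡20 → u
x(23)−z(25): -2≡24 → y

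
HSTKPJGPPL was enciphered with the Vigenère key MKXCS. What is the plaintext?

VIWIXXWSNT

Repeat the key across the ciphertext: MKXCSMKXCS
H(7)−M(12): -5≡21 → V
S(18)−K(10): 8 → I
T(19)−X(23): -4≡22 → W
K(10)−C(2): 8 → I
P(15)−S(18): -3≡23 → X
J(9)−M(12): -3≡23 → X
G(6)−K(10): -4≡22 → W
P(15)−X(23): -8≡18 → S
P(15)−C(2): 13 → N
L(11)−S(18): -7≡19 → T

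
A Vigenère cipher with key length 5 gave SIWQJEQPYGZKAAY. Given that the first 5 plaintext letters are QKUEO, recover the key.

Subtract each crib letter from the matching ciphertext letter (mod 26):
S(18)−Q(16)=2 → C
I(8)−K(10)=-2≡24 → Y
W(22)−U(20)=2 → C
Q(16)−E(4)=12 → M
J(9)−O(14)=-5≡21 → V

CYCMV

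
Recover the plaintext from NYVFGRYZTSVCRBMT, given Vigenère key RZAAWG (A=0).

WZVFKLHATSZWACMT

Repeat the key across the ciphertext: RZAAWGRZAAWGRZAA
N(13)−R(17): -4≡22 → W
Y(24)−Z(25): -1≡25 → Z
V(21)−A(0): 21 → V
F(5)−A(0): 5 → F
G(6)−W(22): -16≡10 → K
R(17)−G(6): 11 → L
Y(24)−R(17): 7 → H
Z(25)−Z(25): 0 → A
T(19)−A(0): 19 → T
S(18)−A(0): 18 → S
V(21)−W(22): -1≡25 → Z
C(2)−G(6): -4≡22 → W
R(17)−R(17): 0 → A
B(1)−Z(25): -24≡2 → C
M(12)−A(0): 12 → M
T(19)−A(0): 19 → T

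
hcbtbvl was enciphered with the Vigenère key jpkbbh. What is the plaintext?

ynrsaoc

Repeat the key across the ciphertext: jpkbbhj
h(7)−j(9): -2≡24 → y
c(2)−p(15): -13≡13 → n
b(1)−k(10): -9≡17 → r
t(19)−b(1): 18 → s
b(1)−b(1): 0 → a
v(21)−h(7): 14 → o
l(11)−j(9): 2 → c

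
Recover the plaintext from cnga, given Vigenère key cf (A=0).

aiev

Repeat the key across the ciphertext: cfcf
c(2)−c(2): 0 → a
n(13)−f(5): 8 → i
g(6)−c(2): 4 → e
a(0)−f(5): -5≡21 → v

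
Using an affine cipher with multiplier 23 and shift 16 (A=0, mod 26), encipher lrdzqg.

l(11): 23·11+16=269≡9 → j
r(17): 23·17+16=407≡17 → r
d(3): 23·3+16=85≡7 → h
z(25): 23·25+16=591≡19 → t
q(16): 23·16+16=384≡20 → u
g(6): 23·6+16=154≡24 → y

jrhtuy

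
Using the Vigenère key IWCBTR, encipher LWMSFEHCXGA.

Repeat the key across the message: IWCBTRIWCBT
L(11)+I(8): 19 → T
W(22)+W(22): 44≡18 → S
M(12)+C(2): 14 → O
S(18)+B(1): 19 → T
F(5)+T(19): 24 → Y
E(4)+R(17): 21 → V
H(7)+I(8): 15 → P
C(2)+W(22): 24 → Y
X(23)+C(2): 25 → Z
G(6)+B(1): 7 → H
A(0)+T(19): 19 → T

TSOTYVPYZHT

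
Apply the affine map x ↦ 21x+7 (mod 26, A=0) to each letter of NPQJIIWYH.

N(13): 21·13+7=280≡20 → U
P(15): 21·15+7=322≡10 → K
Q(16): 21·16+7=343≡5 → F
J(9): 21·9+7=196≡14 → O
I(8): 21·8+7=175≡19 → T
I(8): 21·8+7=175≡19 → T
W(22): 21·22+7=469≡1 → B
Y(24): 21·24+7=511≡17 → R
H(7): 21·7+7=154≡24 → Y

UKFOTTBRY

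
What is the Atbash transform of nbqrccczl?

myjixxxao

n(13) → m(12)
b(1) → y(24)
q(16) → j(9)
r(17) → i(8)
c(2) → x(23)
c(2) → x(23)
c(2) → x(23)
z(25) → a(0)
l(11) → o(14)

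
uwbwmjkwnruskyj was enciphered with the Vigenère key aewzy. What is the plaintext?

Repeat the key across the ciphertext: aewzyaewzyaewzy
u(20)−a(0): 20 → u
w(22)−e(4): 18 → s
b(1)−w(22): -21≡5 → f
w(22)−z(25): -3≡23 → x
m(12)−y(24): -12≡14 → o
j(9)−a(0): 9 → j
k(10)−e(4): 6 → g
w(22)−w(22): 0 → a
n(13)−z(25): -12≡14 → o
r(17)−y(24): -7≡19 → t
u(20)−a(0): 20 → u
s(18)−e(4): 14 → o
k(10)−w(22): -12≡14 → o
y(24)−z(25): -1≡25 → z
j(9)−y(24): -15≡11 → l

usfxojgaotuoozl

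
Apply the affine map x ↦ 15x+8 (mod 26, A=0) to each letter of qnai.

q(16): 15·16+8=248≡14 → o
n(13): 15·13+8=203≡21 → v
a(0): 15·0+8=8 → i
i(8): 15·8+8=128≡24 → y

oviy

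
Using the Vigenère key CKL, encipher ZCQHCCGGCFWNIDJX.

Repeat the key across the message: CKLCKLCKLCKLCKLC
Z(25)+C(2): 27≡1 → B
C(2)+K(10): 12 → M
Q(16)+L(11): 27≡1 → B
H(7)+C(2): 9 → J
C(2)+K(10): 12 → M
C(2)+L(11): 13 → N
G(6)+C(2): 8 → I
G(6)+K(10): 16 → Q
C(2)+L(11): 13 → N
F(5)+C(2): 7 → H
W(22)+K(10): 32≡6 → G
N(13)+L(11): 24 → Y
I(8)+C(2): 10 → K
D(3)+K(10): 13 → N
J(9)+L(11): 20 → U
X(23)+C(2): 25 → Z

BMBJMNIQNHGYKNUZ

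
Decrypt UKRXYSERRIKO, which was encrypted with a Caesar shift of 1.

TJQWXRDQQHJN

U(20): 20−1=19 → T
K(10): 10−1=9 → J
R(17): 17−1=16 → Q
X(23): 23−1=22 → W
Y(24): 24−1=23 → X
S(18): 18−1=17 → R
E(4): 4−1=3 → D
R(17): 17−1=16 → Q
R(17): 17−1=16 → Q
I(8): 8−1=7 → H
K(10): 10−1=9 → J
O(14): 14−1=13 → N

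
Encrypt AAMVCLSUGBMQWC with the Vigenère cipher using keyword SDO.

Repeat the key across the message: SDOSDOSDOSDOSD
A(0)+S(18): 18 → S
A(0)+D(3): 3 → D
M(12)+O(14): 26≡0 → A
V(21)+S(18): 39≡13 → N
C(2)+D(3): 5 → F
L(11)+O(14): 25 → Z
S(18)+S(18): 36≡10 → K
U(20)+D(3): 23 → X
G(6)+O(14): 20 → U
B(1)+S(18): 19 → T
M(12)+D(3): 15 → P
Q(16)+O(14): 30≡4 → E
W(22)+S(18): 40≡14 → O
C(2)+D(3): 5 → F

SDANFZKXUTPEOF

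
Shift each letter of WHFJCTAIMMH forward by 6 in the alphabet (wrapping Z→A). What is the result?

W(22): 22+6=28≡2 → C
H(7): 7+6=13 → N
F(5): 5+6=11 → L
J(9): 9+6=15 → P
C(2): 2+6=8 → I
T(19): 19+6=25 → Z
A(0): 0+6=6 → G
I(8): 8+6=14 → O
M(12): 12+6=18 → S
M(12): 12+6=18 → S
H(7): 7+6=13 → N

CNLPIZGOSSN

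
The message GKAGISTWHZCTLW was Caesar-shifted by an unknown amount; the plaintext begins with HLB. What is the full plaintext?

From the crib: G(6)−H(7)=-1≡25, so the shift is 25.
Subtract 25 from each ciphertext letter:
G(6): 6−25=-19≡7 → H
K(10): 10−25=-15≡11 → L
A(0): 0−25=-25≡1 → B
G(6): 6−25=-19≡7 → H
I(8): 8−25=-17≡9 → J
S(18): 18−25=-7≡19 → T
T(19): 19−25=-6≡20 → U
W(22): 22−25=-3≡23 → X
H(7): 7−25=-18≡8 → I
Z(25): 25−25=0 → A
C(2): 2−25=-23≡3 → D
T(19): 19−25=-6≡20 → U
L(11): 11−25=-14≡12 → M
W(22): 22−25=-3≡23 → X

HLBHJTUXIADUMX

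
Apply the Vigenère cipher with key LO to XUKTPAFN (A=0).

Repeat the key across the message: LOLOLOLO
X(23)+L(11): 34≡8 → I
U(20)+O(14): 34≡8 → I
K(10)+L(11): 21 → V
T(19)+O(14): 33≡7 → H
P(15)+L(11): 26≡0 → A
A(0)+O(14): 14 → O
F(5)+L(11): 16 → Q
N(13)+O(14): 27≡1 → B

IIVHAOQB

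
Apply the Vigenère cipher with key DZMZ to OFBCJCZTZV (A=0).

Repeat the key across the message: DZMZDZMZDZ
O(14)+D(3): 17 → R
F(5)+Z(25): 30≡4 → E
B(1)+M(12): 13 → N
C(2)+Z(25): 27≡1 → B
J(9)+D(3): 12 → M
C(2)+Z(25): 27≡1 → B
Z(25)+M(12): 37≡11 → L
T(19)+Z(25): 44≡18 → S
Z(25)+D(3): 28≡2 → C
V(21)+Z(25): 46≡20 → U

RENBMBLSCU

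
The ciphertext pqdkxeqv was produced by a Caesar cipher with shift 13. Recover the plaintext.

p(15): 15−13=2 → c
q(16): 16−13=3 → d
d(3): 3−13=-10≡16 → q
k(10): 10−13=-3≡23 → x
x(23): 23−13=10 → k
e(4): 4−13=-9≡17 → r
q(16): 16−13=3 → d
v(21): 21−13=8 → i

cdqxkrdi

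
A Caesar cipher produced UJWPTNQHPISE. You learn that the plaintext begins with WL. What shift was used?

From the crib: U(20)−W(22)=-2≡24, so the shift is 24.

24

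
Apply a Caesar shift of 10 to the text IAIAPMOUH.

I(8): 8+10=18 → S
A(0): 0+10=10 → K
I(8): 8+10=18 → S
A(0): 0+10=10 → K
P(15): 15+10=25 → Z
M(12): 12+10=22 → W
O(14): 14+10=24 → Y
U(20): 20+10=30≡4 → E
H(7): 7+10=17 → R

SKSKZWYER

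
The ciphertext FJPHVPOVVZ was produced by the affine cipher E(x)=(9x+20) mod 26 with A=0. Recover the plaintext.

The inverse of 9 mod 26 is 3, since 9·3=27≡1. Apply D(y)=3·(y−20) mod 26:
F(5): 3·(5−20)=-45≡7 → H
J(9): 3·(9−20)=-33≡19 → T
P(15): 3·(15−20)=-15≡11 → L
H(7): 3·(7−20)=-39≡13 → N
V(21): 3·(21−20)=3 → D
P(15): 3·(15−20)=-15≡11 → L
O(14): 3·(14−20)=-18≡8 → I
V(21): 3·(21−20)=3 → D
V(21): 3·(21−20)=3 → D
Z(25): 3·(25−20)=15 → P

HTLNDLIDDP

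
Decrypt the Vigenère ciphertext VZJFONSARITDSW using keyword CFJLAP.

TUAUOYQVIXTOQR

Repeat the key across the ciphertext: CFJLAPCFJLAPCF
V(21)−C(2): 19 → T
Z(25)−F(5): 20 → U
J(9)−J(9): 0 → A
F(5)−L(11): -6≡20 → U
O(14)−A(0): 14 → O
N(13)−P(15): -2≡24 → Y
S(18)−C(2): 16 → Q
A(0)−F(5): -5≡21 → V
R(17)−J(9): 8 → I
I(8)−L(11): -3≡23 → X
T(19)−A(0): 19 → T
D(3)−P(15): -12≡14 → O
S(18)−C(2): 16 → Q
W(22)−F(5): 17 → R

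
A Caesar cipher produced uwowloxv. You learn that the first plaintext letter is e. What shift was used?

16

From the crib: u(20)−e(4)=16, so the shift is 16.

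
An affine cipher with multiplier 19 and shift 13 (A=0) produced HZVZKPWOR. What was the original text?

MCKCTWVLS

The inverse of 19 mod 26 is 11, since 19·11=209≡1. Apply D(y)=11·(y−13) mod 26:
H(7): 11·(7−13)=-66≡12 → M
Z(25): 11·(25−13)=132≡2 → C
V(21): 11·(21−13)=88≡10 → K
Z(25): 11·(25−13)=132≡2 → C
K(10): 11·(10−13)=-33≡19 → T
P(15): 11·(15−13)=22 → W
W(22): 11·(22−13)=99≡21 → V
O(14): 11·(14−13)=11 → L
R(17): 11·(17−13)=44≡18 → S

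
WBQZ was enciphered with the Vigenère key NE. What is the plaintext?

JXDV

Repeat the key across the ciphertext: NENE
W(22)−N(13): 9 → J
B(1)−E(4): -3≡23 → X
Q(16)−N(13): 3 → D
Z(25)−E(4): 21 → V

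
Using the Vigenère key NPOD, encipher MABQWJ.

Repeat the key across the message: NPODNP
M(12)+N(13): 25 → Z
A(0)+P(15): 15 → P
B(1)+O(14): 15 → P
Q(16)+D(3): 19 → T
W(22)+N(13): 35≡9 → J
J(9)+P(15): 24 → Y

ZPPTJY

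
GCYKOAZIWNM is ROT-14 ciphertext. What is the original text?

SOKWAMLUIZY

G(6): 6−14=-8≡18 → S
C(2): 2−14=-12≡14 → O
Y(24): 24−14=10 → K
K(10): 10−14=-4≡22 → W
O(14): 14−14=0 → A
A(0): 0−14=-14≡12 → M
Z(25): 25−14=11 → L
I(8): 8−14=-6≡20 → U
W(22): 22−14=8 → I
N(13): 13−14=-1≡25 → Z
M(12): 12−14=-2≡24 → Y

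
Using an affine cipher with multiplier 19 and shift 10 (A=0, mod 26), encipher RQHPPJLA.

VCNJJZLK

R(17): 19·17+10=333≡21 → V
Q(16): 19·16+10=314≡2 → C
H(7): 19·7+10=143≡13 → N
P(15): 19·15+10=295≡9 → J
P(15): 19·15+10=295≡9 → J
J(9): 19·9+10=181≡25 → Z
L(11): 19·11+10=219≡11 → L
A(0): 19·0+10=10 → K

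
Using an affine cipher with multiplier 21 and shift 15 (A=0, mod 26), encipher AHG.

PGL

A(0): 21·0+15=15 → P
H(7): 21·7+15=162≡6 → G
G(6): 21·6+15=141≡11 → L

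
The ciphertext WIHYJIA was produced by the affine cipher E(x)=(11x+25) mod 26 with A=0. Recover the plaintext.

VPWHIPT

The inverse of 11 mod 26 is 19, since 11·19=209≡1. Apply D(y)=19·(y−25) mod 26:
W(22): 19·(22−25)=-57≡21 → V
I(8): 19·(8−25)=-323≡15 → P
H(7): 19·(7−25)=-342≡22 → W
Y(24): 19·(24−25)=-19≡7 → H
J(9): 19·(9−25)=-304≡8 → I
I(8): 19·(8−25)=-323≡15 → P
A(0): 19·(0−25)=-475≡19 → T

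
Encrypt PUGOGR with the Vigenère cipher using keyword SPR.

Repeat the key across the message: SPRSPR
P(15)+S(18): 33≡7 → H
U(20)+P(15): 35≡9 → J
G(6)+R(17): 23 → X
O(14)+S(18): 32≡6 → G
G(6)+P(15): 21 → V
R(17)+R(17): 34≡8 → I

HJXGVI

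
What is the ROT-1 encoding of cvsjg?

dwtkh

c(2): 2+1=3 → d
v(21): 21+1=22 → w
s(18): 18+1=19 → t
j(9): 9+1=10 → k
g(6): 6+1=7 → h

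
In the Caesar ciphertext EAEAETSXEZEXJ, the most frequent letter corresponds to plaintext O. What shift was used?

The most frequent ciphertext letter is E (appears 5 times).
E is position 4; O is position 14.
Shift = -10≡16.

16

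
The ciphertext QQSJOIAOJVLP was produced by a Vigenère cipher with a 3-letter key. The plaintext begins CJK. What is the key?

OHI

Subtract each crib letter from the matching ciphertext letter (mod 26):
Q(16)−C(2)=14 → O
Q(16)−J(9)=7 → H
S(18)−K(10)=8 → I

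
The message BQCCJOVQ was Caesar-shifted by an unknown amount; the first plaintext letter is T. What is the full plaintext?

From the crib: B(1)−T(19)=-18≡8, so the shift is 8.
Subtract 8 from each ciphertext letter:
B(1): 1−8=-7≡19 → T
Q(16): 16−8=8 → I
C(2): 2−8=-6≡20 → U
C(2): 2−8=-6≡20 → U
J(9): 9−8=1 → B
O(14): 14−8=6 → G
V(21): 21−8=13 → N
Q(16): 16−8=8 → I

TIUUBGNI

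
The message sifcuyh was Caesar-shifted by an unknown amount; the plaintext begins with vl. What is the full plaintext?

vlifxbk

From the crib: s(18)−v(21)=-3≡23, so the shift is 23.
Subtract 23 from each ciphertext letter:
s(18): 18−23=-5≡21 → v
i(8): 8−23=-15≡11 → l
f(5): 5−23=-18≡8 → i
c(2): 2−23=-21≡5 → f
u(20): 20−23=-3≡23 → x
y(24): 24−23=1 → b
h(7): 7−23=-16≡10 → k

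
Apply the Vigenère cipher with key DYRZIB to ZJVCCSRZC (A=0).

Repeat the key across the message: DYRZIBDYR
Z(25)+D(3): 28≡2 → C
J(9)+Y(24): 33≡7 → H
V(21)+R(17): 38≡12 → M
C(2)+Z(25): 27≡1 → B
C(2)+I(8): 10 → K
S(18)+B(1): 19 → T
R(17)+D(3): 20 → U
Z(25)+Y(24): 49≡23 → X
C(2)+R(17): 19 → T

CHMBKTUXT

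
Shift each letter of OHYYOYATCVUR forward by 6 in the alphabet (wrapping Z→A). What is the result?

O(14): 14+6=20 → U
H(7): 7+6=13 → N
Y(24): 24+6=30≡4 → E
Y(24): 24+6=30≡4 → E
O(14): 14+6=20 → U
Y(24): 24+6=30≡4 → E
A(0): 0+6=6 → G
T(19): 19+6=25 → Z
C(2): 2+6=8 → I
V(21): 21+6=27≡1 → B
U(20): 20+6=26≡0 → A
R(17): 17+6=23 → X

UNEEUEGZIBAX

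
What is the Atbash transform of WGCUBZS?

W(22) → D(3)
G(6) → T(19)
C(2) → X(23)
U(20) → F(5)
B(1) → Y(24)
Z(25) → A(0)
S(18) → H(7)

DTXFYAH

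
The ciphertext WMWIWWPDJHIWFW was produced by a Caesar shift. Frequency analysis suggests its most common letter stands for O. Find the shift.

The most frequent ciphertext letter is W (appears 6 times).
W is position 22; O is position 14.
Shift = 8.

8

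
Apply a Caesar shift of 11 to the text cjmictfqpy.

nuxtneqbaj

c(2): 2+11=13 → n
j(9): 9+11=20 → u
m(12): 12+11=23 → x
i(8): 8+11=19 → t
c(2): 2+11=13 → n
t(19): 19+11=30≡4 → e
f(5): 5+11=16 → q
q(16): 16+11=27≡1 → b
p(15): 15+11=26≡0 → a
y(24): 24+11=35≡9 → j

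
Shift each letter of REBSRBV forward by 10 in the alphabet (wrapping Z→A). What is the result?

BOLCBLF

R(17): 17+10=27≡1 → B
E(4): 4+10=14 → O
B(1): 1+10=11 → L
S(18): 18+10=28≡2 → C
R(17): 17+10=27≡1 → B
B(1): 1+10=11 → L
V(21): 21+10=31≡5 → F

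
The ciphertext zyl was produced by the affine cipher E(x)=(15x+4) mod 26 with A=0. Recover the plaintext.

rkx

The inverse of 15 mod 26 is 7, since 15·7=105≡1. Apply D(y)=7·(y−4) mod 26:
z(25): 7·(25−4)=147≡17 → r
y(24): 7·(24−4)=140≡10 → k
l(11): 7·(11−4)=49≡23 → x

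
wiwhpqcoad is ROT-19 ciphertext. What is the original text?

dpdowxjvhk

w(22): 22−19=3 → d
i(8): 8−19=-11≡15 → p
w(22): 22−19=3 → d
h(7): 7−19=-12≡14 → o
p(15): 15−19=-4≡22 → w
q(16): 16−19=-3≡23 → x
c(2): 2−19=-17≡9 → j
o(14): 14−19=-5≡21 → v
a(0): 0−19=-19≡7 → h
d(3): 3−19=-16≡10 → k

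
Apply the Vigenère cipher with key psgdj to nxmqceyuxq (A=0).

Repeat the key across the message: psgdjpsgdj
n(13)+p(15): 28≡2 → c
x(23)+s(18): 41≡15 → p
m(12)+g(6): 18 → s
q(16)+d(3): 19 → t
c(2)+j(9): 11 → l
e(4)+p(15): 19 → t
y(24)+s(18): 42≡16 → q
u(20)+g(6): 26≡0 → a
x(23)+d(3): 26≡0 → a
q(16)+j(9): 25 → z

cpstltqaaz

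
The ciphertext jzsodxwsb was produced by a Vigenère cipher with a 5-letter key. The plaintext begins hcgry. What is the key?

cxmxf

Subtract each crib letter from the matching ciphertext letter (mod 26):
j(9)−h(7)=2 → c
z(25)−c(2)=23 → x
s(18)−g(6)=12 → m
o(14)−r(17)=-3≡23 → x
d(3)−y(24)=-21≡5 → f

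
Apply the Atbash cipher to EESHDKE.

E(4) → V(21)
E(4) → V(21)
S(18) → H(7)
H(7) → S(18)
D(3) → W(22)
K(10) → P(15)
E(4) → V(21)

VVHSWPV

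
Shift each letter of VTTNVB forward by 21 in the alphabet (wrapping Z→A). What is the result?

V(21): 21+21=42≡16 → Q
T(19): 19+21=40≡14 → O
T(19): 19+21=40≡14 → O
N(13): 13+21=34≡8 → I
V(21): 21+21=42≡16 → Q
B(1): 1+21=22 → W

QOOIQW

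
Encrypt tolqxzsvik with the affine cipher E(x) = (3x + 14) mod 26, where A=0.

tevkflqzms

t(19): 3·19+14=71≡19 → t
o(14): 3·14+14=56≡4 → e
l(11): 3·11+14=47≡21 → v
q(16): 3·16+14=62≡10 → k
x(23): 3·23+14=83≡5 → f
z(25): 3·25+14=89≡11 → l
s(18): 3·18+14=68≡16 → q
v(21): 3·21+14=77≡25 → z
i(8): 3·8+14=38≡12 → m
k(10): 3·10+14=44≡18 → s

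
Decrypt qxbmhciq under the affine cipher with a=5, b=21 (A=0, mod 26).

zqwtsrnz

The inverse of 5 mod 26 is 21, since 5·21=105≡1. Apply D(y)=21·(y−21) mod 26:
q(16): 21·(16−21)=-105≡25 → z
x(23): 21·(23−21)=42≡16 → q
b(1): 21·(1−21)=-420≡22 → w
m(12): 21·(12−21)=-189≡19 → t
h(7): 21·(7−21)=-294≡18 → s
c(2): 21·(2−21)=-399≡17 → r
i(8): 21·(8−21)=-273≡13 → n
q(16): 21·(16−21)=-105≡25 → z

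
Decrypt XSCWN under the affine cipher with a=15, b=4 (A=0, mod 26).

DUMWL

The inverse of 15 mod 26 is 7, since 15·7=105≡1. Apply D(y)=7·(y−4) mod 26:
X(23): 7·(23−4)=133≡3 → D
S(18): 7·(18−4)=98≡20 → U
C(2): 7·(2−4)=-14≡12 → M
W(22): 7·(22−4)=126≡22 → W
N(13): 7·(13−4)=63≡11 → L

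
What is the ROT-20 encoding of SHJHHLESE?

MBDBBFYMY

S(18): 18+20=38≡12 → M
H(7): 7+20=27≡1 → B
J(9): 9+20=29≡3 → D
H(7): 7+20=27≡1 → B
H(7): 7+20=27≡1 → B
L(11): 11+20=31≡5 → F
E(4): 4+20=24 → Y
S(18): 18+20=38≡12 → M
E(4): 4+20=24 → Y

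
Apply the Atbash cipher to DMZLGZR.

D(3) → W(22)
M(12) → N(13)
Z(25) → A(0)
L(11) → O(14)
G(6) → T(19)
Z(25) → A(0)
R(17) → I(8)

WNAOTAI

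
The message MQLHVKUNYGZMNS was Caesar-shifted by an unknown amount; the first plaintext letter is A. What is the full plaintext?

From the crib: M(12)−A(0)=12, so the shift is 12.
Subtract 12 from each ciphertext letter:
M(12): 12−12=0 → A
Q(16): 16−12=4 → E
L(11): 11−12=-1≡25 → Z
H(7): 7−12=-5≡21 → V
V(21): 21−12=9 → J
K(10): 10−12=-2≡24 → Y
U(20): 20−12=8 → I
N(13): 13−12=1 → B
Y(24): 24−12=12 → M
G(6): 6−12=-6≡20 → U
Z(25): 25−12=13 → N
M(12): 12−12=0 → A
N(13): 13−12=1 → B
S(18): 18−12=6 → G

AEZVJYIBMUNABG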